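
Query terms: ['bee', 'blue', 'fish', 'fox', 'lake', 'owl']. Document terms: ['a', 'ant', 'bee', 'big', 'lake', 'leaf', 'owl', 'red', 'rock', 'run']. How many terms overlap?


Query terms: ['bee', 'blue', 'fish', 'fox', 'lake', 'owl']
Document terms: ['a', 'ant', 'bee', 'big', 'lake', 'leaf', 'owl', 'red', 'rock', 'run']
Common terms: ['bee', 'lake', 'owl']
Overlap count = 3

3


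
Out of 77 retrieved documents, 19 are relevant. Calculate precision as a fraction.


Precision = relevant_retrieved / total_retrieved
= 19 / 77
= 19 / (19 + 58)
= 19/77

19/77


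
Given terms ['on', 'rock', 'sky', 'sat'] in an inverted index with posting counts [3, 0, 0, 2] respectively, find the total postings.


Summing posting list sizes:
'on': 3 postings
'rock': 0 postings
'sky': 0 postings
'sat': 2 postings
Total = 3 + 0 + 0 + 2 = 5

5


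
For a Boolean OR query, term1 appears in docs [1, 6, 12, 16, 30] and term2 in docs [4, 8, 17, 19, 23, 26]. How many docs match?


Boolean OR: find union of posting lists
term1 docs: [1, 6, 12, 16, 30]
term2 docs: [4, 8, 17, 19, 23, 26]
Union: [1, 4, 6, 8, 12, 16, 17, 19, 23, 26, 30]
|union| = 11

11


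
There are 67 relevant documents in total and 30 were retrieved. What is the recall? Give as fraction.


Recall = retrieved_relevant / total_relevant
= 30 / 67
= 30 / (30 + 37)
= 30/67

30/67


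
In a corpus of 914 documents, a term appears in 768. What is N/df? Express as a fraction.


IDF ratio = N / df
= 914 / 768
= 457/384

457/384


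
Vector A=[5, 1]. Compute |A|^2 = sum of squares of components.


|A|^2 = sum of squared components
A[0]^2 = 5^2 = 25
A[1]^2 = 1^2 = 1
Sum = 25 + 1 = 26

26


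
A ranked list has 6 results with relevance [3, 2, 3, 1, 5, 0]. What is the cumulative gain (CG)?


Cumulative Gain = sum of relevance scores
Position 1: rel=3, running sum=3
Position 2: rel=2, running sum=5
Position 3: rel=3, running sum=8
Position 4: rel=1, running sum=9
Position 5: rel=5, running sum=14
Position 6: rel=0, running sum=14
CG = 14

14


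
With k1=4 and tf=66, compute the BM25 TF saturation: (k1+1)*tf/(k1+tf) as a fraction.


BM25 TF component = (k1+1)*tf / (k1+tf)
k1 = 4, tf = 66
Numerator = (4+1)*66 = 330
Denominator = 4 + 66 = 70
= 330/70 = 33/7

33/7


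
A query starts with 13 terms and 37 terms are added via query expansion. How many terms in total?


Original terms: 13
Expansion terms: 37
Total = 13 + 37 = 50

50


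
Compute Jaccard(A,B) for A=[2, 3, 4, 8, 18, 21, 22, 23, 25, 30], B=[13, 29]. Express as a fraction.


A intersect B = []
|A intersect B| = 0
A union B = [2, 3, 4, 8, 13, 18, 21, 22, 23, 25, 29, 30]
|A union B| = 12
Jaccard = 0/12 = 0

0


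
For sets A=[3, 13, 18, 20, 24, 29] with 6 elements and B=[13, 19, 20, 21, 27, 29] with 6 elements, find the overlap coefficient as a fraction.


A intersect B = [13, 20, 29]
|A intersect B| = 3
min(|A|, |B|) = min(6, 6) = 6
Overlap = 3 / 6 = 1/2

1/2


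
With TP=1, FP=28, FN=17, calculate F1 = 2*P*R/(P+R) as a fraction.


F1 = 2 * P * R / (P + R)
P = TP/(TP+FP) = 1/29 = 1/29
R = TP/(TP+FN) = 1/18 = 1/18
2 * P * R = 2 * 1/29 * 1/18 = 1/261
P + R = 1/29 + 1/18 = 47/522
F1 = 1/261 / 47/522 = 2/47

2/47


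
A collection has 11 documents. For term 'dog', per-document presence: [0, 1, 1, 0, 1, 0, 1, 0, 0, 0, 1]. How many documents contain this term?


Checking each document for 'dog':
Doc 1: absent
Doc 2: present
Doc 3: present
Doc 4: absent
Doc 5: present
Doc 6: absent
Doc 7: present
Doc 8: absent
Doc 9: absent
Doc 10: absent
Doc 11: present
df = sum of presences = 0 + 1 + 1 + 0 + 1 + 0 + 1 + 0 + 0 + 0 + 1 = 5

5


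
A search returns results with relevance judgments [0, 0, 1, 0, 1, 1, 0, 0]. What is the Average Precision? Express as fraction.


Computing P@k for each relevant position:
Position 1: not relevant
Position 2: not relevant
Position 3: relevant, P@3 = 1/3 = 1/3
Position 4: not relevant
Position 5: relevant, P@5 = 2/5 = 2/5
Position 6: relevant, P@6 = 3/6 = 1/2
Position 7: not relevant
Position 8: not relevant
Sum of P@k = 1/3 + 2/5 + 1/2 = 37/30
AP = 37/30 / 3 = 37/90

37/90


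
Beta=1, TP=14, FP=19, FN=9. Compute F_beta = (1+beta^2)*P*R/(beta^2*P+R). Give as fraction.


P = TP/(TP+FP) = 14/33 = 14/33
R = TP/(TP+FN) = 14/23 = 14/23
beta^2 = 1^2 = 1
(1 + beta^2) = 2
Numerator = (1+beta^2)*P*R = 392/759
Denominator = beta^2*P + R = 14/33 + 14/23 = 784/759
F_beta = 1/2

1/2


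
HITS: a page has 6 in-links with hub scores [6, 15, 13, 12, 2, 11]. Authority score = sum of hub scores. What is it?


Authority = sum of hub scores of in-linkers
In-link 1: hub score = 6
In-link 2: hub score = 15
In-link 3: hub score = 13
In-link 4: hub score = 12
In-link 5: hub score = 2
In-link 6: hub score = 11
Authority = 6 + 15 + 13 + 12 + 2 + 11 = 59

59


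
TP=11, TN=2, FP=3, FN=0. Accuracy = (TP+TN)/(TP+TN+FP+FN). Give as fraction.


Accuracy = (TP + TN) / (TP + TN + FP + FN)
TP + TN = 11 + 2 = 13
Total = 11 + 2 + 3 + 0 = 16
Accuracy = 13 / 16 = 13/16

13/16


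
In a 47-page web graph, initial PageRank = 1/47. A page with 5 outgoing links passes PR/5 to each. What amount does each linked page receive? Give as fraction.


Initial PR = 1/47 = 1/47
Outlinks = 5
Contribution per link = PR / outlinks
= 1/47 / 5
= 1/235

1/235


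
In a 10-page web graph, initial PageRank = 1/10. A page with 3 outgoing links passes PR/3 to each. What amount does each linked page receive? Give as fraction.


Initial PR = 1/10 = 1/10
Outlinks = 3
Contribution per link = PR / outlinks
= 1/10 / 3
= 1/30

1/30


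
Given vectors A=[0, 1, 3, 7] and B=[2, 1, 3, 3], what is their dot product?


Dot product = sum of element-wise products
A[0]*B[0] = 0*2 = 0
A[1]*B[1] = 1*1 = 1
A[2]*B[2] = 3*3 = 9
A[3]*B[3] = 7*3 = 21
Sum = 0 + 1 + 9 + 21 = 31

31


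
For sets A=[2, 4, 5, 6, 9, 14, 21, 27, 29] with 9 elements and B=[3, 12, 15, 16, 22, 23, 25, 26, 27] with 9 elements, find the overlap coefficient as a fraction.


A intersect B = [27]
|A intersect B| = 1
min(|A|, |B|) = min(9, 9) = 9
Overlap = 1 / 9 = 1/9

1/9


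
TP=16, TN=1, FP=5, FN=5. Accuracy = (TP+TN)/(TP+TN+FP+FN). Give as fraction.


Accuracy = (TP + TN) / (TP + TN + FP + FN)
TP + TN = 16 + 1 = 17
Total = 16 + 1 + 5 + 5 = 27
Accuracy = 17 / 27 = 17/27

17/27


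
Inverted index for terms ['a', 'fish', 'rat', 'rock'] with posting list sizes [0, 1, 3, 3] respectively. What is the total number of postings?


Summing posting list sizes:
'a': 0 postings
'fish': 1 postings
'rat': 3 postings
'rock': 3 postings
Total = 0 + 1 + 3 + 3 = 7

7


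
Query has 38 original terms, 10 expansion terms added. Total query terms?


Original terms: 38
Expansion terms: 10
Total = 38 + 10 = 48

48


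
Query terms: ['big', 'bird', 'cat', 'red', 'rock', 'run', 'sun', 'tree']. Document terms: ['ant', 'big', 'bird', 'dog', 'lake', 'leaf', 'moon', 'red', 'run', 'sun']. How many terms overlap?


Query terms: ['big', 'bird', 'cat', 'red', 'rock', 'run', 'sun', 'tree']
Document terms: ['ant', 'big', 'bird', 'dog', 'lake', 'leaf', 'moon', 'red', 'run', 'sun']
Common terms: ['big', 'bird', 'red', 'run', 'sun']
Overlap count = 5

5


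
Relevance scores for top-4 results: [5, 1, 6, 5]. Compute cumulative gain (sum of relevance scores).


Cumulative Gain = sum of relevance scores
Position 1: rel=5, running sum=5
Position 2: rel=1, running sum=6
Position 3: rel=6, running sum=12
Position 4: rel=5, running sum=17
CG = 17

17


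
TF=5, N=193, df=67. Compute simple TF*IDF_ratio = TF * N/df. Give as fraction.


TF * (N/df)
= 5 * (193/67)
= 5 * 193/67
= 965/67

965/67


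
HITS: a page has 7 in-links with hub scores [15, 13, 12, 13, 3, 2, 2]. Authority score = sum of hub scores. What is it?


Authority = sum of hub scores of in-linkers
In-link 1: hub score = 15
In-link 2: hub score = 13
In-link 3: hub score = 12
In-link 4: hub score = 13
In-link 5: hub score = 3
In-link 6: hub score = 2
In-link 7: hub score = 2
Authority = 15 + 13 + 12 + 13 + 3 + 2 + 2 = 60

60


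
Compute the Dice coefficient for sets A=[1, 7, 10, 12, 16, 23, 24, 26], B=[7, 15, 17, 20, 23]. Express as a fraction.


A intersect B = [7, 23]
|A intersect B| = 2
|A| = 8, |B| = 5
Dice = 2*2 / (8+5)
= 4 / 13 = 4/13

4/13


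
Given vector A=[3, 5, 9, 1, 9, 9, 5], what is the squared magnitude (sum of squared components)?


|A|^2 = sum of squared components
A[0]^2 = 3^2 = 9
A[1]^2 = 5^2 = 25
A[2]^2 = 9^2 = 81
A[3]^2 = 1^2 = 1
A[4]^2 = 9^2 = 81
A[5]^2 = 9^2 = 81
A[6]^2 = 5^2 = 25
Sum = 9 + 25 + 81 + 1 + 81 + 81 + 25 = 303

303


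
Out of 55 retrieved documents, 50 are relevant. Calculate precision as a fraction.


Precision = relevant_retrieved / total_retrieved
= 50 / 55
= 50 / (50 + 5)
= 10/11

10/11


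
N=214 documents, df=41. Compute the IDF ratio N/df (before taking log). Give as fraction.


IDF ratio = N / df
= 214 / 41
= 214/41

214/41


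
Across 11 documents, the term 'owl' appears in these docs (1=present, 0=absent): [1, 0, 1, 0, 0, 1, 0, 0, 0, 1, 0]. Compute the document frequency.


Checking each document for 'owl':
Doc 1: present
Doc 2: absent
Doc 3: present
Doc 4: absent
Doc 5: absent
Doc 6: present
Doc 7: absent
Doc 8: absent
Doc 9: absent
Doc 10: present
Doc 11: absent
df = sum of presences = 1 + 0 + 1 + 0 + 0 + 1 + 0 + 0 + 0 + 1 + 0 = 4

4


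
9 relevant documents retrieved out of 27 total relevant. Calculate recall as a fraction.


Recall = retrieved_relevant / total_relevant
= 9 / 27
= 9 / (9 + 18)
= 1/3

1/3


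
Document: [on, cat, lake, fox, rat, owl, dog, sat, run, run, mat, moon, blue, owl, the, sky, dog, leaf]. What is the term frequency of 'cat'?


Document has 18 words
Scanning for 'cat':
Found at positions: [1]
Count = 1

1


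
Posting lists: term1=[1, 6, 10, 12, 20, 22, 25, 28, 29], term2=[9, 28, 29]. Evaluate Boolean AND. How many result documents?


Boolean AND: find intersection of posting lists
term1 docs: [1, 6, 10, 12, 20, 22, 25, 28, 29]
term2 docs: [9, 28, 29]
Intersection: [28, 29]
|intersection| = 2

2


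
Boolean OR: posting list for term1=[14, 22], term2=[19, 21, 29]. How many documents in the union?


Boolean OR: find union of posting lists
term1 docs: [14, 22]
term2 docs: [19, 21, 29]
Union: [14, 19, 21, 22, 29]
|union| = 5

5


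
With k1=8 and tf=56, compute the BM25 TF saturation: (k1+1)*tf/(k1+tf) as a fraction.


BM25 TF component = (k1+1)*tf / (k1+tf)
k1 = 8, tf = 56
Numerator = (8+1)*56 = 504
Denominator = 8 + 56 = 64
= 504/64 = 63/8

63/8


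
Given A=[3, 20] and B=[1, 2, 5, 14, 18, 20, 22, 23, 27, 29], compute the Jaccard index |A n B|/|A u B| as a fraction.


A intersect B = [20]
|A intersect B| = 1
A union B = [1, 2, 3, 5, 14, 18, 20, 22, 23, 27, 29]
|A union B| = 11
Jaccard = 1/11 = 1/11

1/11


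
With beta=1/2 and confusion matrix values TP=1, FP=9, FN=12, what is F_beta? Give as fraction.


P = TP/(TP+FP) = 1/10 = 1/10
R = TP/(TP+FN) = 1/13 = 1/13
beta^2 = 1/2^2 = 1/4
(1 + beta^2) = 5/4
Numerator = (1+beta^2)*P*R = 1/104
Denominator = beta^2*P + R = 1/40 + 1/13 = 53/520
F_beta = 5/53

5/53


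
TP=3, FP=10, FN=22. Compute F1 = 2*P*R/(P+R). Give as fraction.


F1 = 2 * P * R / (P + R)
P = TP/(TP+FP) = 3/13 = 3/13
R = TP/(TP+FN) = 3/25 = 3/25
2 * P * R = 2 * 3/13 * 3/25 = 18/325
P + R = 3/13 + 3/25 = 114/325
F1 = 18/325 / 114/325 = 3/19

3/19


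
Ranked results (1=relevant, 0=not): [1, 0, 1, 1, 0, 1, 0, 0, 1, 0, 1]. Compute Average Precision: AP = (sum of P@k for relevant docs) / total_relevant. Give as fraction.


Computing P@k for each relevant position:
Position 1: relevant, P@1 = 1/1 = 1
Position 2: not relevant
Position 3: relevant, P@3 = 2/3 = 2/3
Position 4: relevant, P@4 = 3/4 = 3/4
Position 5: not relevant
Position 6: relevant, P@6 = 4/6 = 2/3
Position 7: not relevant
Position 8: not relevant
Position 9: relevant, P@9 = 5/9 = 5/9
Position 10: not relevant
Position 11: relevant, P@11 = 6/11 = 6/11
Sum of P@k = 1 + 2/3 + 3/4 + 2/3 + 5/9 + 6/11 = 1657/396
AP = 1657/396 / 6 = 1657/2376

1657/2376


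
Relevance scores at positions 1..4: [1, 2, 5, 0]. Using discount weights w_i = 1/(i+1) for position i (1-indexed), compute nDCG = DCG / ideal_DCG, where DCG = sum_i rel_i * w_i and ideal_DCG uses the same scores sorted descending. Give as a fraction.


Position discount weights w_i = 1/(i+1) for i=1..4:
Weights = [1/2, 1/3, 1/4, 1/5]
Actual relevance: [1, 2, 5, 0]
DCG = 1/2 + 2/3 + 5/4 + 0/5 = 29/12
Ideal relevance (sorted desc): [5, 2, 1, 0]
Ideal DCG = 5/2 + 2/3 + 1/4 + 0/5 = 41/12
nDCG = DCG / ideal_DCG = 29/12 / 41/12 = 29/41

29/41


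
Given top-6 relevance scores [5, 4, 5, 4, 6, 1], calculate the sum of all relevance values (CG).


Cumulative Gain = sum of relevance scores
Position 1: rel=5, running sum=5
Position 2: rel=4, running sum=9
Position 3: rel=5, running sum=14
Position 4: rel=4, running sum=18
Position 5: rel=6, running sum=24
Position 6: rel=1, running sum=25
CG = 25

25


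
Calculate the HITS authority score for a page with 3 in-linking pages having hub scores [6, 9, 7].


Authority = sum of hub scores of in-linkers
In-link 1: hub score = 6
In-link 2: hub score = 9
In-link 3: hub score = 7
Authority = 6 + 9 + 7 = 22

22


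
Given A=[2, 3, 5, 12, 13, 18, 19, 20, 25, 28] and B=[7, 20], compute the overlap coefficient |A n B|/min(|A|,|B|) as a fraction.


A intersect B = [20]
|A intersect B| = 1
min(|A|, |B|) = min(10, 2) = 2
Overlap = 1 / 2 = 1/2

1/2


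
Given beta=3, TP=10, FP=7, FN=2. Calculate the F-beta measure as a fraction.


P = TP/(TP+FP) = 10/17 = 10/17
R = TP/(TP+FN) = 10/12 = 5/6
beta^2 = 3^2 = 9
(1 + beta^2) = 10
Numerator = (1+beta^2)*P*R = 250/51
Denominator = beta^2*P + R = 90/17 + 5/6 = 625/102
F_beta = 4/5

4/5


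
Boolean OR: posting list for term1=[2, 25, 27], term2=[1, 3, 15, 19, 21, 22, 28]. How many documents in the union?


Boolean OR: find union of posting lists
term1 docs: [2, 25, 27]
term2 docs: [1, 3, 15, 19, 21, 22, 28]
Union: [1, 2, 3, 15, 19, 21, 22, 25, 27, 28]
|union| = 10

10


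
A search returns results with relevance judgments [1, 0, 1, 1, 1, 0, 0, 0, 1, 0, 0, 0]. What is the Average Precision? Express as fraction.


Computing P@k for each relevant position:
Position 1: relevant, P@1 = 1/1 = 1
Position 2: not relevant
Position 3: relevant, P@3 = 2/3 = 2/3
Position 4: relevant, P@4 = 3/4 = 3/4
Position 5: relevant, P@5 = 4/5 = 4/5
Position 6: not relevant
Position 7: not relevant
Position 8: not relevant
Position 9: relevant, P@9 = 5/9 = 5/9
Position 10: not relevant
Position 11: not relevant
Position 12: not relevant
Sum of P@k = 1 + 2/3 + 3/4 + 4/5 + 5/9 = 679/180
AP = 679/180 / 5 = 679/900

679/900


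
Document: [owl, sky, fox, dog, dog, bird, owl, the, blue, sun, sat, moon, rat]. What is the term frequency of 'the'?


Document has 13 words
Scanning for 'the':
Found at positions: [7]
Count = 1

1


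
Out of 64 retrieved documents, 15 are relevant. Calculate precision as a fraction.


Precision = relevant_retrieved / total_retrieved
= 15 / 64
= 15 / (15 + 49)
= 15/64

15/64


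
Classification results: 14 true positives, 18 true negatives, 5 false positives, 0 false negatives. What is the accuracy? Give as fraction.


Accuracy = (TP + TN) / (TP + TN + FP + FN)
TP + TN = 14 + 18 = 32
Total = 14 + 18 + 5 + 0 = 37
Accuracy = 32 / 37 = 32/37

32/37


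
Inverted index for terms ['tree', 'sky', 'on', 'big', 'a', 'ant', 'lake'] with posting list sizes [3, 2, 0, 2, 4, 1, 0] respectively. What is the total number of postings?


Summing posting list sizes:
'tree': 3 postings
'sky': 2 postings
'on': 0 postings
'big': 2 postings
'a': 4 postings
'ant': 1 postings
'lake': 0 postings
Total = 3 + 2 + 0 + 2 + 4 + 1 + 0 = 12

12


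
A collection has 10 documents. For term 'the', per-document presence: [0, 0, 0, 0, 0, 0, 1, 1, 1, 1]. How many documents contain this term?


Checking each document for 'the':
Doc 1: absent
Doc 2: absent
Doc 3: absent
Doc 4: absent
Doc 5: absent
Doc 6: absent
Doc 7: present
Doc 8: present
Doc 9: present
Doc 10: present
df = sum of presences = 0 + 0 + 0 + 0 + 0 + 0 + 1 + 1 + 1 + 1 = 4

4


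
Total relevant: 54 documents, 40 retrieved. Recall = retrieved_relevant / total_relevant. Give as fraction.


Recall = retrieved_relevant / total_relevant
= 40 / 54
= 40 / (40 + 14)
= 20/27

20/27


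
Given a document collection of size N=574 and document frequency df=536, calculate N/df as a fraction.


IDF ratio = N / df
= 574 / 536
= 287/268

287/268


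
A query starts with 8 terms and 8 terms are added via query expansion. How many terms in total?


Original terms: 8
Expansion terms: 8
Total = 8 + 8 = 16

16


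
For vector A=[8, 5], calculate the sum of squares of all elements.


|A|^2 = sum of squared components
A[0]^2 = 8^2 = 64
A[1]^2 = 5^2 = 25
Sum = 64 + 25 = 89

89


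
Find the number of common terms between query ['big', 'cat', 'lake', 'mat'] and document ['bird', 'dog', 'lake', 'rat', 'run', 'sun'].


Query terms: ['big', 'cat', 'lake', 'mat']
Document terms: ['bird', 'dog', 'lake', 'rat', 'run', 'sun']
Common terms: ['lake']
Overlap count = 1

1


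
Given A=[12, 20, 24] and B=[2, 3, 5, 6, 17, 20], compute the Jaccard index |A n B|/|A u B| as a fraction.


A intersect B = [20]
|A intersect B| = 1
A union B = [2, 3, 5, 6, 12, 17, 20, 24]
|A union B| = 8
Jaccard = 1/8 = 1/8

1/8


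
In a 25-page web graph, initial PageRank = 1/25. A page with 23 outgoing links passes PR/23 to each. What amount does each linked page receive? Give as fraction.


Initial PR = 1/25 = 1/25
Outlinks = 23
Contribution per link = PR / outlinks
= 1/25 / 23
= 1/575

1/575


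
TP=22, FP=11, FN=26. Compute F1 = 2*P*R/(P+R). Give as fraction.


F1 = 2 * P * R / (P + R)
P = TP/(TP+FP) = 22/33 = 2/3
R = TP/(TP+FN) = 22/48 = 11/24
2 * P * R = 2 * 2/3 * 11/24 = 11/18
P + R = 2/3 + 11/24 = 9/8
F1 = 11/18 / 9/8 = 44/81

44/81


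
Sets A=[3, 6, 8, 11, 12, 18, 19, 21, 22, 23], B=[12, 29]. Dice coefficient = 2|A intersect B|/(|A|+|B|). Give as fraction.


A intersect B = [12]
|A intersect B| = 1
|A| = 10, |B| = 2
Dice = 2*1 / (10+2)
= 2 / 12 = 1/6

1/6


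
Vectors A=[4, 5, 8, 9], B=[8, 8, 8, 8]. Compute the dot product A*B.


Dot product = sum of element-wise products
A[0]*B[0] = 4*8 = 32
A[1]*B[1] = 5*8 = 40
A[2]*B[2] = 8*8 = 64
A[3]*B[3] = 9*8 = 72
Sum = 32 + 40 + 64 + 72 = 208

208


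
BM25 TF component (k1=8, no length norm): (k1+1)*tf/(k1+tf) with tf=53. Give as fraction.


BM25 TF component = (k1+1)*tf / (k1+tf)
k1 = 8, tf = 53
Numerator = (8+1)*53 = 477
Denominator = 8 + 53 = 61
= 477/61 = 477/61

477/61


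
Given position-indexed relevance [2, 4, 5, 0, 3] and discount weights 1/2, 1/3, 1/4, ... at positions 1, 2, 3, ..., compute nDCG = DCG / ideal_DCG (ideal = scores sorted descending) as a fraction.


Position discount weights w_i = 1/(i+1) for i=1..5:
Weights = [1/2, 1/3, 1/4, 1/5, 1/6]
Actual relevance: [2, 4, 5, 0, 3]
DCG = 2/2 + 4/3 + 5/4 + 0/5 + 3/6 = 49/12
Ideal relevance (sorted desc): [5, 4, 3, 2, 0]
Ideal DCG = 5/2 + 4/3 + 3/4 + 2/5 + 0/6 = 299/60
nDCG = DCG / ideal_DCG = 49/12 / 299/60 = 245/299

245/299


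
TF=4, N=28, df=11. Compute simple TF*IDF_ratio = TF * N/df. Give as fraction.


TF * (N/df)
= 4 * (28/11)
= 4 * 28/11
= 112/11

112/11


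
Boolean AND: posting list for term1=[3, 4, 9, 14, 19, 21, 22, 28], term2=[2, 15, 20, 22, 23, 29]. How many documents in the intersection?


Boolean AND: find intersection of posting lists
term1 docs: [3, 4, 9, 14, 19, 21, 22, 28]
term2 docs: [2, 15, 20, 22, 23, 29]
Intersection: [22]
|intersection| = 1

1


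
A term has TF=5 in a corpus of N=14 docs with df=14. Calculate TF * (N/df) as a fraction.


TF * (N/df)
= 5 * (14/14)
= 5 * 1
= 5

5


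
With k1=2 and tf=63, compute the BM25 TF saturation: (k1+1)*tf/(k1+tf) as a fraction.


BM25 TF component = (k1+1)*tf / (k1+tf)
k1 = 2, tf = 63
Numerator = (2+1)*63 = 189
Denominator = 2 + 63 = 65
= 189/65 = 189/65

189/65


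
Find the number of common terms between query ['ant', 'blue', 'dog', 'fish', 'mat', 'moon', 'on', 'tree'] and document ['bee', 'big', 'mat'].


Query terms: ['ant', 'blue', 'dog', 'fish', 'mat', 'moon', 'on', 'tree']
Document terms: ['bee', 'big', 'mat']
Common terms: ['mat']
Overlap count = 1

1


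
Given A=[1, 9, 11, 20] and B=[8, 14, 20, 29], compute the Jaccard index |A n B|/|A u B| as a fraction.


A intersect B = [20]
|A intersect B| = 1
A union B = [1, 8, 9, 11, 14, 20, 29]
|A union B| = 7
Jaccard = 1/7 = 1/7

1/7


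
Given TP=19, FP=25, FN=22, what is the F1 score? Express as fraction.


F1 = 2 * P * R / (P + R)
P = TP/(TP+FP) = 19/44 = 19/44
R = TP/(TP+FN) = 19/41 = 19/41
2 * P * R = 2 * 19/44 * 19/41 = 361/902
P + R = 19/44 + 19/41 = 1615/1804
F1 = 361/902 / 1615/1804 = 38/85

38/85


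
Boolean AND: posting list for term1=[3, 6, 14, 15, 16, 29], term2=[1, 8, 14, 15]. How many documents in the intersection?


Boolean AND: find intersection of posting lists
term1 docs: [3, 6, 14, 15, 16, 29]
term2 docs: [1, 8, 14, 15]
Intersection: [14, 15]
|intersection| = 2

2


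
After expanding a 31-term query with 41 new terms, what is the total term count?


Original terms: 31
Expansion terms: 41
Total = 31 + 41 = 72

72


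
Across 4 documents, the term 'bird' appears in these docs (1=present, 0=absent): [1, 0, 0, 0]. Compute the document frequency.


Checking each document for 'bird':
Doc 1: present
Doc 2: absent
Doc 3: absent
Doc 4: absent
df = sum of presences = 1 + 0 + 0 + 0 = 1

1


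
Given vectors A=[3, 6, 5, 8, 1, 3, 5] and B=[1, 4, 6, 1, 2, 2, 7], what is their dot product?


Dot product = sum of element-wise products
A[0]*B[0] = 3*1 = 3
A[1]*B[1] = 6*4 = 24
A[2]*B[2] = 5*6 = 30
A[3]*B[3] = 8*1 = 8
A[4]*B[4] = 1*2 = 2
A[5]*B[5] = 3*2 = 6
A[6]*B[6] = 5*7 = 35
Sum = 3 + 24 + 30 + 8 + 2 + 6 + 35 = 108

108


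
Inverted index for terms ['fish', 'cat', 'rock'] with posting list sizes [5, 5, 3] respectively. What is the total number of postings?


Summing posting list sizes:
'fish': 5 postings
'cat': 5 postings
'rock': 3 postings
Total = 5 + 5 + 3 = 13

13


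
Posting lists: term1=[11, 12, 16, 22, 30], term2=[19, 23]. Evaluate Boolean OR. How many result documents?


Boolean OR: find union of posting lists
term1 docs: [11, 12, 16, 22, 30]
term2 docs: [19, 23]
Union: [11, 12, 16, 19, 22, 23, 30]
|union| = 7

7


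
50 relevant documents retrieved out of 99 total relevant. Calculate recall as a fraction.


Recall = retrieved_relevant / total_relevant
= 50 / 99
= 50 / (50 + 49)
= 50/99

50/99


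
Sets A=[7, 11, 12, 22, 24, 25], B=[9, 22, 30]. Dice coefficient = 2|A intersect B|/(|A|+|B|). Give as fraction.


A intersect B = [22]
|A intersect B| = 1
|A| = 6, |B| = 3
Dice = 2*1 / (6+3)
= 2 / 9 = 2/9

2/9


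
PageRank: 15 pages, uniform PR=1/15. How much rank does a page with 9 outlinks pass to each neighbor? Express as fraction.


Initial PR = 1/15 = 1/15
Outlinks = 9
Contribution per link = PR / outlinks
= 1/15 / 9
= 1/135

1/135


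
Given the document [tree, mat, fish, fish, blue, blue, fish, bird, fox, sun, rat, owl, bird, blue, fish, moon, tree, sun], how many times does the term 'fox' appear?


Document has 18 words
Scanning for 'fox':
Found at positions: [8]
Count = 1

1


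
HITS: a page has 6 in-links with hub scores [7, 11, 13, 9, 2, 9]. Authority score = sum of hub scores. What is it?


Authority = sum of hub scores of in-linkers
In-link 1: hub score = 7
In-link 2: hub score = 11
In-link 3: hub score = 13
In-link 4: hub score = 9
In-link 5: hub score = 2
In-link 6: hub score = 9
Authority = 7 + 11 + 13 + 9 + 2 + 9 = 51

51


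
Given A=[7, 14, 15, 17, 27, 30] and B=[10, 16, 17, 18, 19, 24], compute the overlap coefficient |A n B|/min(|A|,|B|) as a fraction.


A intersect B = [17]
|A intersect B| = 1
min(|A|, |B|) = min(6, 6) = 6
Overlap = 1 / 6 = 1/6

1/6


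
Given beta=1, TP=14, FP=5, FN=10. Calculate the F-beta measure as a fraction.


P = TP/(TP+FP) = 14/19 = 14/19
R = TP/(TP+FN) = 14/24 = 7/12
beta^2 = 1^2 = 1
(1 + beta^2) = 2
Numerator = (1+beta^2)*P*R = 49/57
Denominator = beta^2*P + R = 14/19 + 7/12 = 301/228
F_beta = 28/43

28/43


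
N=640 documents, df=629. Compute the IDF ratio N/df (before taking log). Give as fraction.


IDF ratio = N / df
= 640 / 629
= 640/629

640/629


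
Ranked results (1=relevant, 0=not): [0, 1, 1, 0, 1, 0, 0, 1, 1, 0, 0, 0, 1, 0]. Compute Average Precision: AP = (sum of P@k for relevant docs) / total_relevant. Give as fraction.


Computing P@k for each relevant position:
Position 1: not relevant
Position 2: relevant, P@2 = 1/2 = 1/2
Position 3: relevant, P@3 = 2/3 = 2/3
Position 4: not relevant
Position 5: relevant, P@5 = 3/5 = 3/5
Position 6: not relevant
Position 7: not relevant
Position 8: relevant, P@8 = 4/8 = 1/2
Position 9: relevant, P@9 = 5/9 = 5/9
Position 10: not relevant
Position 11: not relevant
Position 12: not relevant
Position 13: relevant, P@13 = 6/13 = 6/13
Position 14: not relevant
Sum of P@k = 1/2 + 2/3 + 3/5 + 1/2 + 5/9 + 6/13 = 1921/585
AP = 1921/585 / 6 = 1921/3510

1921/3510


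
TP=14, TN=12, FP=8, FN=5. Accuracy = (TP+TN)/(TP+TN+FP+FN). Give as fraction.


Accuracy = (TP + TN) / (TP + TN + FP + FN)
TP + TN = 14 + 12 = 26
Total = 14 + 12 + 8 + 5 = 39
Accuracy = 26 / 39 = 2/3

2/3


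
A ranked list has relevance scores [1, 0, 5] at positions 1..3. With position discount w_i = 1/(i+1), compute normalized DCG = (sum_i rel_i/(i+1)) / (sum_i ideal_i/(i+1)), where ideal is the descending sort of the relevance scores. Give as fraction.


Position discount weights w_i = 1/(i+1) for i=1..3:
Weights = [1/2, 1/3, 1/4]
Actual relevance: [1, 0, 5]
DCG = 1/2 + 0/3 + 5/4 = 7/4
Ideal relevance (sorted desc): [5, 1, 0]
Ideal DCG = 5/2 + 1/3 + 0/4 = 17/6
nDCG = DCG / ideal_DCG = 7/4 / 17/6 = 21/34

21/34


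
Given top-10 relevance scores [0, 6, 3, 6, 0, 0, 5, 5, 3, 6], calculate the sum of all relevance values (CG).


Cumulative Gain = sum of relevance scores
Position 1: rel=0, running sum=0
Position 2: rel=6, running sum=6
Position 3: rel=3, running sum=9
Position 4: rel=6, running sum=15
Position 5: rel=0, running sum=15
Position 6: rel=0, running sum=15
Position 7: rel=5, running sum=20
Position 8: rel=5, running sum=25
Position 9: rel=3, running sum=28
Position 10: rel=6, running sum=34
CG = 34

34


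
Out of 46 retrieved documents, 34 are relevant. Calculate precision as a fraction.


Precision = relevant_retrieved / total_retrieved
= 34 / 46
= 34 / (34 + 12)
= 17/23

17/23


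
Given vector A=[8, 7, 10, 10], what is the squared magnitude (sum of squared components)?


|A|^2 = sum of squared components
A[0]^2 = 8^2 = 64
A[1]^2 = 7^2 = 49
A[2]^2 = 10^2 = 100
A[3]^2 = 10^2 = 100
Sum = 64 + 49 + 100 + 100 = 313

313


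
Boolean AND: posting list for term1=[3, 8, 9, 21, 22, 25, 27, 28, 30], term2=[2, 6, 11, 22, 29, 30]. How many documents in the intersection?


Boolean AND: find intersection of posting lists
term1 docs: [3, 8, 9, 21, 22, 25, 27, 28, 30]
term2 docs: [2, 6, 11, 22, 29, 30]
Intersection: [22, 30]
|intersection| = 2

2


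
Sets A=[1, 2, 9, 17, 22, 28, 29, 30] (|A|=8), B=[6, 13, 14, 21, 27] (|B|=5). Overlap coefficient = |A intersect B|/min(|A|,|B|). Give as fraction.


A intersect B = []
|A intersect B| = 0
min(|A|, |B|) = min(8, 5) = 5
Overlap = 0 / 5 = 0

0


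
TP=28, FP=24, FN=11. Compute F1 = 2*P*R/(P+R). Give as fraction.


F1 = 2 * P * R / (P + R)
P = TP/(TP+FP) = 28/52 = 7/13
R = TP/(TP+FN) = 28/39 = 28/39
2 * P * R = 2 * 7/13 * 28/39 = 392/507
P + R = 7/13 + 28/39 = 49/39
F1 = 392/507 / 49/39 = 8/13

8/13


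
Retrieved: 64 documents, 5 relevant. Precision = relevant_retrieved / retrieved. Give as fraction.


Precision = relevant_retrieved / total_retrieved
= 5 / 64
= 5 / (5 + 59)
= 5/64

5/64


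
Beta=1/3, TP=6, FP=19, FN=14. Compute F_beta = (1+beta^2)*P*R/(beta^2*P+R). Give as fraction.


P = TP/(TP+FP) = 6/25 = 6/25
R = TP/(TP+FN) = 6/20 = 3/10
beta^2 = 1/3^2 = 1/9
(1 + beta^2) = 10/9
Numerator = (1+beta^2)*P*R = 2/25
Denominator = beta^2*P + R = 2/75 + 3/10 = 49/150
F_beta = 12/49

12/49


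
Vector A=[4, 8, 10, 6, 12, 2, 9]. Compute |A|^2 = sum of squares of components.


|A|^2 = sum of squared components
A[0]^2 = 4^2 = 16
A[1]^2 = 8^2 = 64
A[2]^2 = 10^2 = 100
A[3]^2 = 6^2 = 36
A[4]^2 = 12^2 = 144
A[5]^2 = 2^2 = 4
A[6]^2 = 9^2 = 81
Sum = 16 + 64 + 100 + 36 + 144 + 4 + 81 = 445

445


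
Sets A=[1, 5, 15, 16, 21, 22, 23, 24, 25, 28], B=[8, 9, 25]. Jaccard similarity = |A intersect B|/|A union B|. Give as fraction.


A intersect B = [25]
|A intersect B| = 1
A union B = [1, 5, 8, 9, 15, 16, 21, 22, 23, 24, 25, 28]
|A union B| = 12
Jaccard = 1/12 = 1/12

1/12


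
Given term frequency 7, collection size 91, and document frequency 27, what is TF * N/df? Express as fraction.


TF * (N/df)
= 7 * (91/27)
= 7 * 91/27
= 637/27

637/27


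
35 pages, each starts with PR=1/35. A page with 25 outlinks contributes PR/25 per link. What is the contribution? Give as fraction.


Initial PR = 1/35 = 1/35
Outlinks = 25
Contribution per link = PR / outlinks
= 1/35 / 25
= 1/875

1/875


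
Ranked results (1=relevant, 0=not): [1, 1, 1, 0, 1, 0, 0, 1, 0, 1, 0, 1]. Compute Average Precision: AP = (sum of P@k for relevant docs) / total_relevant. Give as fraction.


Computing P@k for each relevant position:
Position 1: relevant, P@1 = 1/1 = 1
Position 2: relevant, P@2 = 2/2 = 1
Position 3: relevant, P@3 = 3/3 = 1
Position 4: not relevant
Position 5: relevant, P@5 = 4/5 = 4/5
Position 6: not relevant
Position 7: not relevant
Position 8: relevant, P@8 = 5/8 = 5/8
Position 9: not relevant
Position 10: relevant, P@10 = 6/10 = 3/5
Position 11: not relevant
Position 12: relevant, P@12 = 7/12 = 7/12
Sum of P@k = 1 + 1 + 1 + 4/5 + 5/8 + 3/5 + 7/12 = 673/120
AP = 673/120 / 7 = 673/840

673/840


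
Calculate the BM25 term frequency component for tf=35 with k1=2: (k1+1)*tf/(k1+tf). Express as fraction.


BM25 TF component = (k1+1)*tf / (k1+tf)
k1 = 2, tf = 35
Numerator = (2+1)*35 = 105
Denominator = 2 + 35 = 37
= 105/37 = 105/37

105/37


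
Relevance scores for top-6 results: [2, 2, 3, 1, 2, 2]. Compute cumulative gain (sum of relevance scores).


Cumulative Gain = sum of relevance scores
Position 1: rel=2, running sum=2
Position 2: rel=2, running sum=4
Position 3: rel=3, running sum=7
Position 4: rel=1, running sum=8
Position 5: rel=2, running sum=10
Position 6: rel=2, running sum=12
CG = 12

12


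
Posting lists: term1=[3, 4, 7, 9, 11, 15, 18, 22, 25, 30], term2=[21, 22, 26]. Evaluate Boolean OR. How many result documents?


Boolean OR: find union of posting lists
term1 docs: [3, 4, 7, 9, 11, 15, 18, 22, 25, 30]
term2 docs: [21, 22, 26]
Union: [3, 4, 7, 9, 11, 15, 18, 21, 22, 25, 26, 30]
|union| = 12

12


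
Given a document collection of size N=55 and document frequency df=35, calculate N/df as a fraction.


IDF ratio = N / df
= 55 / 35
= 11/7

11/7


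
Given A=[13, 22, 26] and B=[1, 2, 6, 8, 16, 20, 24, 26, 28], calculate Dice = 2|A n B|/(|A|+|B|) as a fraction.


A intersect B = [26]
|A intersect B| = 1
|A| = 3, |B| = 9
Dice = 2*1 / (3+9)
= 2 / 12 = 1/6

1/6


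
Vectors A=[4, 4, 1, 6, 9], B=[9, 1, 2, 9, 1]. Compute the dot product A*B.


Dot product = sum of element-wise products
A[0]*B[0] = 4*9 = 36
A[1]*B[1] = 4*1 = 4
A[2]*B[2] = 1*2 = 2
A[3]*B[3] = 6*9 = 54
A[4]*B[4] = 9*1 = 9
Sum = 36 + 4 + 2 + 54 + 9 = 105

105


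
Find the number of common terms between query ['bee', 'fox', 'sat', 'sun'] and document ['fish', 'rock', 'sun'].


Query terms: ['bee', 'fox', 'sat', 'sun']
Document terms: ['fish', 'rock', 'sun']
Common terms: ['sun']
Overlap count = 1

1


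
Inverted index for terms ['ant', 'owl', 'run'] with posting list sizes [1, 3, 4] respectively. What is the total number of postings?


Summing posting list sizes:
'ant': 1 postings
'owl': 3 postings
'run': 4 postings
Total = 1 + 3 + 4 = 8

8


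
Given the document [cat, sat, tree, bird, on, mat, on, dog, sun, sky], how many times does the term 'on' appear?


Document has 10 words
Scanning for 'on':
Found at positions: [4, 6]
Count = 2

2


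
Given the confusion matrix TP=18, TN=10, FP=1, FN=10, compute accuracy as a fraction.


Accuracy = (TP + TN) / (TP + TN + FP + FN)
TP + TN = 18 + 10 = 28
Total = 18 + 10 + 1 + 10 = 39
Accuracy = 28 / 39 = 28/39

28/39


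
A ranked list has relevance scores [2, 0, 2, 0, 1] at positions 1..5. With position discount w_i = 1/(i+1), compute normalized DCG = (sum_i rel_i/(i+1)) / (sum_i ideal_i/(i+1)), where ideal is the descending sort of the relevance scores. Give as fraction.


Position discount weights w_i = 1/(i+1) for i=1..5:
Weights = [1/2, 1/3, 1/4, 1/5, 1/6]
Actual relevance: [2, 0, 2, 0, 1]
DCG = 2/2 + 0/3 + 2/4 + 0/5 + 1/6 = 5/3
Ideal relevance (sorted desc): [2, 2, 1, 0, 0]
Ideal DCG = 2/2 + 2/3 + 1/4 + 0/5 + 0/6 = 23/12
nDCG = DCG / ideal_DCG = 5/3 / 23/12 = 20/23

20/23


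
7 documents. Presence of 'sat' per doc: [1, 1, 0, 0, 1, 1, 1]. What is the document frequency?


Checking each document for 'sat':
Doc 1: present
Doc 2: present
Doc 3: absent
Doc 4: absent
Doc 5: present
Doc 6: present
Doc 7: present
df = sum of presences = 1 + 1 + 0 + 0 + 1 + 1 + 1 = 5

5


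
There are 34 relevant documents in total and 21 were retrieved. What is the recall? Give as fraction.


Recall = retrieved_relevant / total_relevant
= 21 / 34
= 21 / (21 + 13)
= 21/34

21/34


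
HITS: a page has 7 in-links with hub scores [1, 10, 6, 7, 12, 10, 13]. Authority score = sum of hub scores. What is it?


Authority = sum of hub scores of in-linkers
In-link 1: hub score = 1
In-link 2: hub score = 10
In-link 3: hub score = 6
In-link 4: hub score = 7
In-link 5: hub score = 12
In-link 6: hub score = 10
In-link 7: hub score = 13
Authority = 1 + 10 + 6 + 7 + 12 + 10 + 13 = 59

59


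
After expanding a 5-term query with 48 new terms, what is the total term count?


Original terms: 5
Expansion terms: 48
Total = 5 + 48 = 53

53


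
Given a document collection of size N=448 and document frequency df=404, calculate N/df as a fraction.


IDF ratio = N / df
= 448 / 404
= 112/101

112/101


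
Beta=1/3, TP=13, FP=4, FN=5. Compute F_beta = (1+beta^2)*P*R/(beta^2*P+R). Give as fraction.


P = TP/(TP+FP) = 13/17 = 13/17
R = TP/(TP+FN) = 13/18 = 13/18
beta^2 = 1/3^2 = 1/9
(1 + beta^2) = 10/9
Numerator = (1+beta^2)*P*R = 845/1377
Denominator = beta^2*P + R = 13/153 + 13/18 = 247/306
F_beta = 130/171

130/171


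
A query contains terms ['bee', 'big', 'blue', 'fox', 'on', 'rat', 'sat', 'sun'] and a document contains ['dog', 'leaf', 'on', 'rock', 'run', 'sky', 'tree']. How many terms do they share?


Query terms: ['bee', 'big', 'blue', 'fox', 'on', 'rat', 'sat', 'sun']
Document terms: ['dog', 'leaf', 'on', 'rock', 'run', 'sky', 'tree']
Common terms: ['on']
Overlap count = 1

1


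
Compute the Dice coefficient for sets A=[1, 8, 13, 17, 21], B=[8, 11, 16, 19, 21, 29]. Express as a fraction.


A intersect B = [8, 21]
|A intersect B| = 2
|A| = 5, |B| = 6
Dice = 2*2 / (5+6)
= 4 / 11 = 4/11

4/11


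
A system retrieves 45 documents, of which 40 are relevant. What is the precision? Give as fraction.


Precision = relevant_retrieved / total_retrieved
= 40 / 45
= 40 / (40 + 5)
= 8/9

8/9


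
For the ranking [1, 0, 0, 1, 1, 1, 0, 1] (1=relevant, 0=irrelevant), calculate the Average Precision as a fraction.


Computing P@k for each relevant position:
Position 1: relevant, P@1 = 1/1 = 1
Position 2: not relevant
Position 3: not relevant
Position 4: relevant, P@4 = 2/4 = 1/2
Position 5: relevant, P@5 = 3/5 = 3/5
Position 6: relevant, P@6 = 4/6 = 2/3
Position 7: not relevant
Position 8: relevant, P@8 = 5/8 = 5/8
Sum of P@k = 1 + 1/2 + 3/5 + 2/3 + 5/8 = 407/120
AP = 407/120 / 5 = 407/600

407/600


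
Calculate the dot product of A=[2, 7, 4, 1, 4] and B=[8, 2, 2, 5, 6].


Dot product = sum of element-wise products
A[0]*B[0] = 2*8 = 16
A[1]*B[1] = 7*2 = 14
A[2]*B[2] = 4*2 = 8
A[3]*B[3] = 1*5 = 5
A[4]*B[4] = 4*6 = 24
Sum = 16 + 14 + 8 + 5 + 24 = 67

67


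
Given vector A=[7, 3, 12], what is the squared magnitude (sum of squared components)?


|A|^2 = sum of squared components
A[0]^2 = 7^2 = 49
A[1]^2 = 3^2 = 9
A[2]^2 = 12^2 = 144
Sum = 49 + 9 + 144 = 202

202


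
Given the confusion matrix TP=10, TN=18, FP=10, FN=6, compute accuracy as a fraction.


Accuracy = (TP + TN) / (TP + TN + FP + FN)
TP + TN = 10 + 18 = 28
Total = 10 + 18 + 10 + 6 = 44
Accuracy = 28 / 44 = 7/11

7/11


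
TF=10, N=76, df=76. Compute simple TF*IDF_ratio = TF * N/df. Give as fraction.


TF * (N/df)
= 10 * (76/76)
= 10 * 1
= 10

10


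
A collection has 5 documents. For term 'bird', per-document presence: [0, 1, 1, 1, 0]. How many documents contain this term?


Checking each document for 'bird':
Doc 1: absent
Doc 2: present
Doc 3: present
Doc 4: present
Doc 5: absent
df = sum of presences = 0 + 1 + 1 + 1 + 0 = 3

3


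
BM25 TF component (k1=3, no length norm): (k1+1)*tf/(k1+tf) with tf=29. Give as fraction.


BM25 TF component = (k1+1)*tf / (k1+tf)
k1 = 3, tf = 29
Numerator = (3+1)*29 = 116
Denominator = 3 + 29 = 32
= 116/32 = 29/8

29/8


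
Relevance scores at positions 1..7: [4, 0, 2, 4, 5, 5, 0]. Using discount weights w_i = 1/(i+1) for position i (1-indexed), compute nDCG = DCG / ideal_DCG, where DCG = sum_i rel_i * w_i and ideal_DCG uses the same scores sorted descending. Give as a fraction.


Position discount weights w_i = 1/(i+1) for i=1..7:
Weights = [1/2, 1/3, 1/4, 1/5, 1/6, 1/7, 1/8]
Actual relevance: [4, 0, 2, 4, 5, 5, 0]
DCG = 4/2 + 0/3 + 2/4 + 4/5 + 5/6 + 5/7 + 0/8 = 509/105
Ideal relevance (sorted desc): [5, 5, 4, 4, 2, 0, 0]
Ideal DCG = 5/2 + 5/3 + 4/4 + 4/5 + 2/6 + 0/7 + 0/8 = 63/10
nDCG = DCG / ideal_DCG = 509/105 / 63/10 = 1018/1323

1018/1323


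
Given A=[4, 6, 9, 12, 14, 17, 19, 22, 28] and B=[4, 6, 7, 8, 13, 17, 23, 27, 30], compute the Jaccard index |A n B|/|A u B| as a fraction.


A intersect B = [4, 6, 17]
|A intersect B| = 3
A union B = [4, 6, 7, 8, 9, 12, 13, 14, 17, 19, 22, 23, 27, 28, 30]
|A union B| = 15
Jaccard = 3/15 = 1/5

1/5


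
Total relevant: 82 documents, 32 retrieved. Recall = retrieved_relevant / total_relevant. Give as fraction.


Recall = retrieved_relevant / total_relevant
= 32 / 82
= 32 / (32 + 50)
= 16/41

16/41


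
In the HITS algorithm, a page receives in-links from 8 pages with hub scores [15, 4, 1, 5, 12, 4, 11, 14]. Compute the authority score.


Authority = sum of hub scores of in-linkers
In-link 1: hub score = 15
In-link 2: hub score = 4
In-link 3: hub score = 1
In-link 4: hub score = 5
In-link 5: hub score = 12
In-link 6: hub score = 4
In-link 7: hub score = 11
In-link 8: hub score = 14
Authority = 15 + 4 + 1 + 5 + 12 + 4 + 11 + 14 = 66

66


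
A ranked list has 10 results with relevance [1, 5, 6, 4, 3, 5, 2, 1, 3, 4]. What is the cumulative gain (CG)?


Cumulative Gain = sum of relevance scores
Position 1: rel=1, running sum=1
Position 2: rel=5, running sum=6
Position 3: rel=6, running sum=12
Position 4: rel=4, running sum=16
Position 5: rel=3, running sum=19
Position 6: rel=5, running sum=24
Position 7: rel=2, running sum=26
Position 8: rel=1, running sum=27
Position 9: rel=3, running sum=30
Position 10: rel=4, running sum=34
CG = 34

34


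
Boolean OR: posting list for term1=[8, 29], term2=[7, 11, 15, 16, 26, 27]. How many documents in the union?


Boolean OR: find union of posting lists
term1 docs: [8, 29]
term2 docs: [7, 11, 15, 16, 26, 27]
Union: [7, 8, 11, 15, 16, 26, 27, 29]
|union| = 8

8


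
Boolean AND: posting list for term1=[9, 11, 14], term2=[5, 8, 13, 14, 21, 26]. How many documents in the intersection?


Boolean AND: find intersection of posting lists
term1 docs: [9, 11, 14]
term2 docs: [5, 8, 13, 14, 21, 26]
Intersection: [14]
|intersection| = 1

1
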